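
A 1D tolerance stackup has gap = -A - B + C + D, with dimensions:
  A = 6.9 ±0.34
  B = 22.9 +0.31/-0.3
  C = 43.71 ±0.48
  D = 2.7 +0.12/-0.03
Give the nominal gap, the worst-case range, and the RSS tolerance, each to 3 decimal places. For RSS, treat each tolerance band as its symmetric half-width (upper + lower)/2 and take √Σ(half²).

nominal=16.610 wc=[15.450,17.850] rss=0.667

Stack each dimension's contribution:
  -A: nom -6.900 → Σnom=-6.900; wc +0.340/-0.340 → slack +0.340/-0.340; half-tol=0.340, Σhalf²=0.115600
  -B: nom -22.900 → Σnom=-29.800; wc +0.300/-0.310 → slack +0.640/-0.650; half-tol=0.305, Σhalf²=0.208625
  +C: nom +43.710 → Σnom=13.910; wc +0.480/-0.480 → slack +1.120/-1.130; half-tol=0.480, Σhalf²=0.439025
  +D: nom +2.700 → Σnom=16.610; wc +0.120/-0.030 → slack +1.240/-1.160; half-tol=0.075, Σhalf²=0.444650
Nominal = 16.610. Worst-case = [16.610 - 1.160, 16.610 + 1.240] = [15.450, 17.850]. RSS = √0.444650 = 0.667.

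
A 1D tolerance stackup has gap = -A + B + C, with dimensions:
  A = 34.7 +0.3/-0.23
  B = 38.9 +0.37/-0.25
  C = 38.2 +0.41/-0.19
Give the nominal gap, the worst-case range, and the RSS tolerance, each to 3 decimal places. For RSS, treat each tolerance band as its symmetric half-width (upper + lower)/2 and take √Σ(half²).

nominal=42.400 wc=[41.660,43.410] rss=0.506

Stack each dimension's contribution:
  -A: nom -34.700 → Σnom=-34.700; wc +0.230/-0.300 → slack +0.230/-0.300; half-tol=0.265, Σhalf²=0.070225
  +B: nom +38.900 → Σnom=4.200; wc +0.370/-0.250 → slack +0.600/-0.550; half-tol=0.310, Σhalf²=0.166325
  +C: nom +38.200 → Σnom=42.400; wc +0.410/-0.190 → slack +1.010/-0.740; half-tol=0.300, Σhalf²=0.256325
Nominal = 42.400. Worst-case = [42.400 - 0.740, 42.400 + 1.010] = [41.660, 43.410]. RSS = √0.256325 = 0.506.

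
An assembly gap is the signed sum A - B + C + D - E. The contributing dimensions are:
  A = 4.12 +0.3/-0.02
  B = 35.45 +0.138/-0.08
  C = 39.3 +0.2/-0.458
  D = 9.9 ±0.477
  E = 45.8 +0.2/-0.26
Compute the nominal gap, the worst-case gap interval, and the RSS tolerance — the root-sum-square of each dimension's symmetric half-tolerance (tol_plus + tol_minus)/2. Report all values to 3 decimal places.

Stack each dimension's contribution:
  +A: nom +4.120 → Σnom=4.120; wc +0.300/-0.020 → slack +0.300/-0.020; half-tol=0.160, Σhalf²=0.025600
  -B: nom -35.450 → Σnom=-31.330; wc +0.080/-0.138 → slack +0.380/-0.158; half-tol=0.109, Σhalf²=0.037481
  +C: nom +39.300 → Σnom=7.970; wc +0.200/-0.458 → slack +0.580/-0.616; half-tol=0.329, Σhalf²=0.145722
  +D: nom +9.900 → Σnom=17.870; wc +0.477/-0.477 → slack +1.057/-1.093; half-tol=0.477, Σhalf²=0.373251
  -E: nom -45.800 → Σnom=-27.930; wc +0.260/-0.200 → slack +1.317/-1.293; half-tol=0.230, Σhalf²=0.426151
Nominal = -27.930. Worst-case = [-27.930 - 1.293, -27.930 + 1.317] = [-29.223, -26.613]. RSS = √0.426151 = 0.653.

nominal=-27.930 wc=[-29.223,-26.613] rss=0.653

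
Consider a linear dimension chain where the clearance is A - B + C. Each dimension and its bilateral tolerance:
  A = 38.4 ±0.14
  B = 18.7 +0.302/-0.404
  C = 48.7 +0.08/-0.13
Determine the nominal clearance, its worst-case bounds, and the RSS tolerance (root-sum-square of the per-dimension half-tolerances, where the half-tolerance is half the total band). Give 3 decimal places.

Stack each dimension's contribution:
  +A: nom +38.400 → Σnom=38.400; wc +0.140/-0.140 → slack +0.140/-0.140; half-tol=0.140, Σhalf²=0.019600
  -B: nom -18.700 → Σnom=19.700; wc +0.404/-0.302 → slack +0.544/-0.442; half-tol=0.353, Σhalf²=0.144209
  +C: nom +48.700 → Σnom=68.400; wc +0.080/-0.130 → slack +0.624/-0.572; half-tol=0.105, Σhalf²=0.155234
Nominal = 68.400. Worst-case = [68.400 - 0.572, 68.400 + 0.624] = [67.828, 69.024]. RSS = √0.155234 = 0.394.

nominal=68.400 wc=[67.828,69.024] rss=0.394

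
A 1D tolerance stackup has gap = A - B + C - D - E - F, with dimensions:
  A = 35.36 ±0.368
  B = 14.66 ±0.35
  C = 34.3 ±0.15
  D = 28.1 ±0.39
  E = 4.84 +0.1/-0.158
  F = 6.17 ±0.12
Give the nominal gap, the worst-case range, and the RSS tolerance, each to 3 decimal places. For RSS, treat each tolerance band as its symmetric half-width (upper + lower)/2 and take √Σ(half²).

nominal=15.890 wc=[14.412,17.426] rss=0.681

Stack each dimension's contribution:
  +A: nom +35.360 → Σnom=35.360; wc +0.368/-0.368 → slack +0.368/-0.368; half-tol=0.368, Σhalf²=0.135424
  -B: nom -14.660 → Σnom=20.700; wc +0.350/-0.350 → slack +0.718/-0.718; half-tol=0.350, Σhalf²=0.257924
  +C: nom +34.300 → Σnom=55.000; wc +0.150/-0.150 → slack +0.868/-0.868; half-tol=0.150, Σhalf²=0.280424
  -D: nom -28.100 → Σnom=26.900; wc +0.390/-0.390 → slack +1.258/-1.258; half-tol=0.390, Σhalf²=0.432524
  -E: nom -4.840 → Σnom=22.060; wc +0.158/-0.100 → slack +1.416/-1.358; half-tol=0.129, Σhalf²=0.449165
  -F: nom -6.170 → Σnom=15.890; wc +0.120/-0.120 → slack +1.536/-1.478; half-tol=0.120, Σhalf²=0.463565
Nominal = 15.890. Worst-case = [15.890 - 1.478, 15.890 + 1.536] = [14.412, 17.426]. RSS = √0.463565 = 0.681.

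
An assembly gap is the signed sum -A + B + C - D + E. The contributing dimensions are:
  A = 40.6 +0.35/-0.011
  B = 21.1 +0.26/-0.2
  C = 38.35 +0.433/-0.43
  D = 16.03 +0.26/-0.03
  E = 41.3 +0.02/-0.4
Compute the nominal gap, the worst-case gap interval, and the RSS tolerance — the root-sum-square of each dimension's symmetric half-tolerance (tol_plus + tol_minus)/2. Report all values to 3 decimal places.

Stack each dimension's contribution:
  -A: nom -40.600 → Σnom=-40.600; wc +0.011/-0.350 → slack +0.011/-0.350; half-tol=0.180, Σhalf²=0.032580
  +B: nom +21.100 → Σnom=-19.500; wc +0.260/-0.200 → slack +0.271/-0.550; half-tol=0.230, Σhalf²=0.085480
  +C: nom +38.350 → Σnom=18.850; wc +0.433/-0.430 → slack +0.704/-0.980; half-tol=0.431, Σhalf²=0.271672
  -D: nom -16.030 → Σnom=2.820; wc +0.030/-0.260 → slack +0.734/-1.240; half-tol=0.145, Σhalf²=0.292697
  +E: nom +41.300 → Σnom=44.120; wc +0.020/-0.400 → slack +0.754/-1.640; half-tol=0.210, Σhalf²=0.336798
Nominal = 44.120. Worst-case = [44.120 - 1.640, 44.120 + 0.754] = [42.480, 44.874]. RSS = √0.336798 = 0.580.

nominal=44.120 wc=[42.480,44.874] rss=0.580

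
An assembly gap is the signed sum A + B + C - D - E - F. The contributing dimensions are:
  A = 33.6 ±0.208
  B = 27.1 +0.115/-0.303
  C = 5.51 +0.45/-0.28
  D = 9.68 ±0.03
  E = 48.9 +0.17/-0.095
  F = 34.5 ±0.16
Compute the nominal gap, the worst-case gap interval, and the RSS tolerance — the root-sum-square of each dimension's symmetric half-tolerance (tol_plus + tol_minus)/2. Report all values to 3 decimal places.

Stack each dimension's contribution:
  +A: nom +33.600 → Σnom=33.600; wc +0.208/-0.208 → slack +0.208/-0.208; half-tol=0.208, Σhalf²=0.043264
  +B: nom +27.100 → Σnom=60.700; wc +0.115/-0.303 → slack +0.323/-0.511; half-tol=0.209, Σhalf²=0.086945
  +C: nom +5.510 → Σnom=66.210; wc +0.450/-0.280 → slack +0.773/-0.791; half-tol=0.365, Σhalf²=0.220170
  -D: nom -9.680 → Σnom=56.530; wc +0.030/-0.030 → slack +0.803/-0.821; half-tol=0.030, Σhalf²=0.221070
  -E: nom -48.900 → Σnom=7.630; wc +0.095/-0.170 → slack +0.898/-0.991; half-tol=0.133, Σhalf²=0.238626
  -F: nom -34.500 → Σnom=-26.870; wc +0.160/-0.160 → slack +1.058/-1.151; half-tol=0.160, Σhalf²=0.264226
Nominal = -26.870. Worst-case = [-26.870 - 1.151, -26.870 + 1.058] = [-28.021, -25.812]. RSS = √0.264226 = 0.514.

nominal=-26.870 wc=[-28.021,-25.812] rss=0.514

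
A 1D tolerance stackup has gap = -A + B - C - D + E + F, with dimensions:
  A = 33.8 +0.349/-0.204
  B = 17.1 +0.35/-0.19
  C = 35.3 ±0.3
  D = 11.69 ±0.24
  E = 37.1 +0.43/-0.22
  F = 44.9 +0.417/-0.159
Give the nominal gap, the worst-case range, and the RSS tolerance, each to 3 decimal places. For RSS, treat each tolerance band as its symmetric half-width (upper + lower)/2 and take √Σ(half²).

nominal=18.310 wc=[16.852,20.251] rss=0.697

Stack each dimension's contribution:
  -A: nom -33.800 → Σnom=-33.800; wc +0.204/-0.349 → slack +0.204/-0.349; half-tol=0.276, Σhalf²=0.076452
  +B: nom +17.100 → Σnom=-16.700; wc +0.350/-0.190 → slack +0.554/-0.539; half-tol=0.270, Σhalf²=0.149352
  -C: nom -35.300 → Σnom=-52.000; wc +0.300/-0.300 → slack +0.854/-0.839; half-tol=0.300, Σhalf²=0.239352
  -D: nom -11.690 → Σnom=-63.690; wc +0.240/-0.240 → slack +1.094/-1.079; half-tol=0.240, Σhalf²=0.296952
  +E: nom +37.100 → Σnom=-26.590; wc +0.430/-0.220 → slack +1.524/-1.299; half-tol=0.325, Σhalf²=0.402577
  +F: nom +44.900 → Σnom=18.310; wc +0.417/-0.159 → slack +1.941/-1.458; half-tol=0.288, Σhalf²=0.485521
Nominal = 18.310. Worst-case = [18.310 - 1.458, 18.310 + 1.941] = [16.852, 20.251]. RSS = √0.485521 = 0.697.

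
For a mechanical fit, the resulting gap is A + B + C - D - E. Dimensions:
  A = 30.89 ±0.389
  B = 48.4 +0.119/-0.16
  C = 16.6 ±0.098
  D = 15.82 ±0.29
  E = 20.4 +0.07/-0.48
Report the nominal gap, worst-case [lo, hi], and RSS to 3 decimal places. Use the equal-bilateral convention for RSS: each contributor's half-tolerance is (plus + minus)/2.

nominal=59.670 wc=[58.663,61.046] rss=0.583

Stack each dimension's contribution:
  +A: nom +30.890 → Σnom=30.890; wc +0.389/-0.389 → slack +0.389/-0.389; half-tol=0.389, Σhalf²=0.151321
  +B: nom +48.400 → Σnom=79.290; wc +0.119/-0.160 → slack +0.508/-0.549; half-tol=0.140, Σhalf²=0.170781
  +C: nom +16.600 → Σnom=95.890; wc +0.098/-0.098 → slack +0.606/-0.647; half-tol=0.098, Σhalf²=0.180385
  -D: nom -15.820 → Σnom=80.070; wc +0.290/-0.290 → slack +0.896/-0.937; half-tol=0.290, Σhalf²=0.264485
  -E: nom -20.400 → Σnom=59.670; wc +0.480/-0.070 → slack +1.376/-1.007; half-tol=0.275, Σhalf²=0.340110
Nominal = 59.670. Worst-case = [59.670 - 1.007, 59.670 + 1.376] = [58.663, 61.046]. RSS = √0.340110 = 0.583.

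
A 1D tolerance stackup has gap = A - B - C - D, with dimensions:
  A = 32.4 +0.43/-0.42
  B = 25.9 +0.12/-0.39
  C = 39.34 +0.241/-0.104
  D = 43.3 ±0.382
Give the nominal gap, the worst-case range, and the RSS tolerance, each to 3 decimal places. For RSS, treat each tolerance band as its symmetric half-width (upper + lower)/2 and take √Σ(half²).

nominal=-76.140 wc=[-77.303,-74.834] rss=0.649

Stack each dimension's contribution:
  +A: nom +32.400 → Σnom=32.400; wc +0.430/-0.420 → slack +0.430/-0.420; half-tol=0.425, Σhalf²=0.180625
  -B: nom -25.900 → Σnom=6.500; wc +0.390/-0.120 → slack +0.820/-0.540; half-tol=0.255, Σhalf²=0.245650
  -C: nom -39.340 → Σnom=-32.840; wc +0.104/-0.241 → slack +0.924/-0.781; half-tol=0.172, Σhalf²=0.275406
  -D: nom -43.300 → Σnom=-76.140; wc +0.382/-0.382 → slack +1.306/-1.163; half-tol=0.382, Σhalf²=0.421330
Nominal = -76.140. Worst-case = [-76.140 - 1.163, -76.140 + 1.306] = [-77.303, -74.834]. RSS = √0.421330 = 0.649.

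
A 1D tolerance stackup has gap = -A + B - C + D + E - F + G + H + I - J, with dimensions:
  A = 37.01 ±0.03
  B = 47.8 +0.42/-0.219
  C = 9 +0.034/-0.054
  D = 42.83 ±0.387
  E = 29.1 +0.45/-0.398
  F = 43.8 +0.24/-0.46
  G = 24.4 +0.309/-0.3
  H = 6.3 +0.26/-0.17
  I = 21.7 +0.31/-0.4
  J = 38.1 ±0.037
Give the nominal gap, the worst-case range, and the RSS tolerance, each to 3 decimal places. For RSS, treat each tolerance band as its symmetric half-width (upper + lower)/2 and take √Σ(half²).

Stack each dimension's contribution:
  -A: nom -37.010 → Σnom=-37.010; wc +0.030/-0.030 → slack +0.030/-0.030; half-tol=0.030, Σhalf²=0.000900
  +B: nom +47.800 → Σnom=10.790; wc +0.420/-0.219 → slack +0.450/-0.249; half-tol=0.320, Σhalf²=0.102980
  -C: nom -9.000 → Σnom=1.790; wc +0.054/-0.034 → slack +0.504/-0.283; half-tol=0.044, Σhalf²=0.104916
  +D: nom +42.830 → Σnom=44.620; wc +0.387/-0.387 → slack +0.891/-0.670; half-tol=0.387, Σhalf²=0.254685
  +E: nom +29.100 → Σnom=73.720; wc +0.450/-0.398 → slack +1.341/-1.068; half-tol=0.424, Σhalf²=0.434461
  -F: nom -43.800 → Σnom=29.920; wc +0.460/-0.240 → slack +1.801/-1.308; half-tol=0.350, Σhalf²=0.556961
  +G: nom +24.400 → Σnom=54.320; wc +0.309/-0.300 → slack +2.110/-1.608; half-tol=0.304, Σhalf²=0.649681
  +H: nom +6.300 → Σnom=60.620; wc +0.260/-0.170 → slack +2.370/-1.778; half-tol=0.215, Σhalf²=0.695906
  +I: nom +21.700 → Σnom=82.320; wc +0.310/-0.400 → slack +2.680/-2.178; half-tol=0.355, Σhalf²=0.821931
  -J: nom -38.100 → Σnom=44.220; wc +0.037/-0.037 → slack +2.717/-2.215; half-tol=0.037, Σhalf²=0.823300
Nominal = 44.220. Worst-case = [44.220 - 2.215, 44.220 + 2.717] = [42.005, 46.937]. RSS = √0.823300 = 0.907.

nominal=44.220 wc=[42.005,46.937] rss=0.907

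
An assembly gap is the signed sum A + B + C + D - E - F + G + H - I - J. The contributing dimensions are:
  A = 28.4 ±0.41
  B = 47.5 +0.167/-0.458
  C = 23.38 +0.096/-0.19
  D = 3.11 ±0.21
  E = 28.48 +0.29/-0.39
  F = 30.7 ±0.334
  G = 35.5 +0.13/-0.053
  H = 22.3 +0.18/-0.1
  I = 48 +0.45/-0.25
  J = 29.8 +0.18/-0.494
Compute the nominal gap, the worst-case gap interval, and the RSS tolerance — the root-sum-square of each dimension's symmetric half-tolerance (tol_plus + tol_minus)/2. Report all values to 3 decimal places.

nominal=23.210 wc=[20.535,25.871] rss=0.906

Stack each dimension's contribution:
  +A: nom +28.400 → Σnom=28.400; wc +0.410/-0.410 → slack +0.410/-0.410; half-tol=0.410, Σhalf²=0.168100
  +B: nom +47.500 → Σnom=75.900; wc +0.167/-0.458 → slack +0.577/-0.868; half-tol=0.312, Σhalf²=0.265756
  +C: nom +23.380 → Σnom=99.280; wc +0.096/-0.190 → slack +0.673/-1.058; half-tol=0.143, Σhalf²=0.286205
  +D: nom +3.110 → Σnom=102.390; wc +0.210/-0.210 → slack +0.883/-1.268; half-tol=0.210, Σhalf²=0.330305
  -E: nom -28.480 → Σnom=73.910; wc +0.390/-0.290 → slack +1.273/-1.558; half-tol=0.340, Σhalf²=0.445905
  -F: nom -30.700 → Σnom=43.210; wc +0.334/-0.334 → slack +1.607/-1.892; half-tol=0.334, Σhalf²=0.557461
  +G: nom +35.500 → Σnom=78.710; wc +0.130/-0.053 → slack +1.737/-1.945; half-tol=0.091, Σhalf²=0.565833
  +H: nom +22.300 → Σnom=101.010; wc +0.180/-0.100 → slack +1.917/-2.045; half-tol=0.140, Σhalf²=0.585433
  -I: nom -48.000 → Σnom=53.010; wc +0.250/-0.450 → slack +2.167/-2.495; half-tol=0.350, Σhalf²=0.707933
  -J: nom -29.800 → Σnom=23.210; wc +0.494/-0.180 → slack +2.661/-2.675; half-tol=0.337, Σhalf²=0.821502
Nominal = 23.210. Worst-case = [23.210 - 2.675, 23.210 + 2.661] = [20.535, 25.871]. RSS = √0.821502 = 0.906.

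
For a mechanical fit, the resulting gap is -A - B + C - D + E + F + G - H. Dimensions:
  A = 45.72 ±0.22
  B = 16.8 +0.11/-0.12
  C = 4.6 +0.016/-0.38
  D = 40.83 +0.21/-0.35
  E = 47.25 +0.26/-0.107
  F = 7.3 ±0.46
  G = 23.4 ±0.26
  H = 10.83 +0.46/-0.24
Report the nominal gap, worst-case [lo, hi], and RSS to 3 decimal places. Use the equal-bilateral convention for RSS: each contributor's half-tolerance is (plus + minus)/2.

Stack each dimension's contribution:
  -A: nom -45.720 → Σnom=-45.720; wc +0.220/-0.220 → slack +0.220/-0.220; half-tol=0.220, Σhalf²=0.048400
  -B: nom -16.800 → Σnom=-62.520; wc +0.120/-0.110 → slack +0.340/-0.330; half-tol=0.115, Σhalf²=0.061625
  +C: nom +4.600 → Σnom=-57.920; wc +0.016/-0.380 → slack +0.356/-0.710; half-tol=0.198, Σhalf²=0.100829
  -D: nom -40.830 → Σnom=-98.750; wc +0.350/-0.210 → slack +0.706/-0.920; half-tol=0.280, Σhalf²=0.179229
  +E: nom +47.250 → Σnom=-51.500; wc +0.260/-0.107 → slack +0.966/-1.027; half-tol=0.183, Σhalf²=0.212901
  +F: nom +7.300 → Σnom=-44.200; wc +0.460/-0.460 → slack +1.426/-1.487; half-tol=0.460, Σhalf²=0.424501
  +G: nom +23.400 → Σnom=-20.800; wc +0.260/-0.260 → slack +1.686/-1.747; half-tol=0.260, Σhalf²=0.492101
  -H: nom -10.830 → Σnom=-31.630; wc +0.240/-0.460 → slack +1.926/-2.207; half-tol=0.350, Σhalf²=0.614601
Nominal = -31.630. Worst-case = [-31.630 - 2.207, -31.630 + 1.926] = [-33.837, -29.704]. RSS = √0.614601 = 0.784.

nominal=-31.630 wc=[-33.837,-29.704] rss=0.784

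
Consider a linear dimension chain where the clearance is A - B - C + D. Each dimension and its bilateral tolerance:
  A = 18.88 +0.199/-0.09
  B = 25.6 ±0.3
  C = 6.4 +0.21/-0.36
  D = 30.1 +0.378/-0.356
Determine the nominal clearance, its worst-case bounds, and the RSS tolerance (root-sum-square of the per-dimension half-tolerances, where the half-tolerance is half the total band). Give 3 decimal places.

nominal=16.980 wc=[16.024,18.217] rss=0.572

Stack each dimension's contribution:
  +A: nom +18.880 → Σnom=18.880; wc +0.199/-0.090 → slack +0.199/-0.090; half-tol=0.145, Σhalf²=0.020880
  -B: nom -25.600 → Σnom=-6.720; wc +0.300/-0.300 → slack +0.499/-0.390; half-tol=0.300, Σhalf²=0.110880
  -C: nom -6.400 → Σnom=-13.120; wc +0.360/-0.210 → slack +0.859/-0.600; half-tol=0.285, Σhalf²=0.192105
  +D: nom +30.100 → Σnom=16.980; wc +0.378/-0.356 → slack +1.237/-0.956; half-tol=0.367, Σhalf²=0.326794
Nominal = 16.980. Worst-case = [16.980 - 0.956, 16.980 + 1.237] = [16.024, 18.217]. RSS = √0.326794 = 0.572.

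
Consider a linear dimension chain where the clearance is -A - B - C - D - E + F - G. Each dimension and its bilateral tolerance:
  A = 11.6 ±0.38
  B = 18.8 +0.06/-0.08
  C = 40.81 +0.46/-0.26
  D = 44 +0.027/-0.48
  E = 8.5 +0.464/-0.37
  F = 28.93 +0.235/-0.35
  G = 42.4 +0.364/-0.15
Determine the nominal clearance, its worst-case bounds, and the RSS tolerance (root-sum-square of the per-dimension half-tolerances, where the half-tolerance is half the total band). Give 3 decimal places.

nominal=-137.180 wc=[-139.285,-135.225] rss=0.818

Stack each dimension's contribution:
  -A: nom -11.600 → Σnom=-11.600; wc +0.380/-0.380 → slack +0.380/-0.380; half-tol=0.380, Σhalf²=0.144400
  -B: nom -18.800 → Σnom=-30.400; wc +0.080/-0.060 → slack +0.460/-0.440; half-tol=0.070, Σhalf²=0.149300
  -C: nom -40.810 → Σnom=-71.210; wc +0.260/-0.460 → slack +0.720/-0.900; half-tol=0.360, Σhalf²=0.278900
  -D: nom -44.000 → Σnom=-115.210; wc +0.480/-0.027 → slack +1.200/-0.927; half-tol=0.254, Σhalf²=0.343162
  -E: nom -8.500 → Σnom=-123.710; wc +0.370/-0.464 → slack +1.570/-1.391; half-tol=0.417, Σhalf²=0.517051
  +F: nom +28.930 → Σnom=-94.780; wc +0.235/-0.350 → slack +1.805/-1.741; half-tol=0.292, Σhalf²=0.602608
  -G: nom -42.400 → Σnom=-137.180; wc +0.150/-0.364 → slack +1.955/-2.105; half-tol=0.257, Σhalf²=0.668657
Nominal = -137.180. Worst-case = [-137.180 - 2.105, -137.180 + 1.955] = [-139.285, -135.225]. RSS = √0.668657 = 0.818.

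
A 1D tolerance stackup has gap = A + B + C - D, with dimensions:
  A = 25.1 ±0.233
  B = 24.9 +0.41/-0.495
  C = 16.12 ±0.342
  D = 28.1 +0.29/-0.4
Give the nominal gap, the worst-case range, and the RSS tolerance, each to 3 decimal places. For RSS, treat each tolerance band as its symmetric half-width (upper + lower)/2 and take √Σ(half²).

Stack each dimension's contribution:
  +A: nom +25.100 → Σnom=25.100; wc +0.233/-0.233 → slack +0.233/-0.233; half-tol=0.233, Σhalf²=0.054289
  +B: nom +24.900 → Σnom=50.000; wc +0.410/-0.495 → slack +0.643/-0.728; half-tol=0.453, Σhalf²=0.259045
  +C: nom +16.120 → Σnom=66.120; wc +0.342/-0.342 → slack +0.985/-1.070; half-tol=0.342, Σhalf²=0.376009
  -D: nom -28.100 → Σnom=38.020; wc +0.400/-0.290 → slack +1.385/-1.360; half-tol=0.345, Σhalf²=0.495034
Nominal = 38.020. Worst-case = [38.020 - 1.360, 38.020 + 1.385] = [36.660, 39.405]. RSS = √0.495034 = 0.704.

nominal=38.020 wc=[36.660,39.405] rss=0.704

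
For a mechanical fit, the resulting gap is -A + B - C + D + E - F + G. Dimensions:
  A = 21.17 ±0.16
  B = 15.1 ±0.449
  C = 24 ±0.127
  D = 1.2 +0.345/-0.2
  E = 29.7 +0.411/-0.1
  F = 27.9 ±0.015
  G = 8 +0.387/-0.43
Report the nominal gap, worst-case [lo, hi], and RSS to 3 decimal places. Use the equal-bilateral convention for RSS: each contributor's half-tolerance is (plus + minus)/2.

Stack each dimension's contribution:
  -A: nom -21.170 → Σnom=-21.170; wc +0.160/-0.160 → slack +0.160/-0.160; half-tol=0.160, Σhalf²=0.025600
  +B: nom +15.100 → Σnom=-6.070; wc +0.449/-0.449 → slack +0.609/-0.609; half-tol=0.449, Σhalf²=0.227201
  -C: nom -24.000 → Σnom=-30.070; wc +0.127/-0.127 → slack +0.736/-0.736; half-tol=0.127, Σhalf²=0.243330
  +D: nom +1.200 → Σnom=-28.870; wc +0.345/-0.200 → slack +1.081/-0.936; half-tol=0.272, Σhalf²=0.317586
  +E: nom +29.700 → Σnom=0.830; wc +0.411/-0.100 → slack +1.492/-1.036; half-tol=0.256, Σhalf²=0.382866
  -F: nom -27.900 → Σnom=-27.070; wc +0.015/-0.015 → slack +1.507/-1.051; half-tol=0.015, Σhalf²=0.383091
  +G: nom +8.000 → Σnom=-19.070; wc +0.387/-0.430 → slack +1.894/-1.481; half-tol=0.408, Σhalf²=0.549964
Nominal = -19.070. Worst-case = [-19.070 - 1.481, -19.070 + 1.894] = [-20.551, -17.176]. RSS = √0.549964 = 0.742.

nominal=-19.070 wc=[-20.551,-17.176] rss=0.742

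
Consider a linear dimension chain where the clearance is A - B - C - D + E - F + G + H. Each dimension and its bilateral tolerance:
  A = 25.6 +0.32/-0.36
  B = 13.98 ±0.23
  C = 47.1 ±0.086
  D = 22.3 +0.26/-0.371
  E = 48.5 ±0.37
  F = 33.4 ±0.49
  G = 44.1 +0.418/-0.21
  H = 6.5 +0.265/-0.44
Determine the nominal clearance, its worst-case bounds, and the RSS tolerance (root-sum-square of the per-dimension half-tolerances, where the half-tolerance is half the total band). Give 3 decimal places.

Stack each dimension's contribution:
  +A: nom +25.600 → Σnom=25.600; wc +0.320/-0.360 → slack +0.320/-0.360; half-tol=0.340, Σhalf²=0.115600
  -B: nom -13.980 → Σnom=11.620; wc +0.230/-0.230 → slack +0.550/-0.590; half-tol=0.230, Σhalf²=0.168500
  -C: nom -47.100 → Σnom=-35.480; wc +0.086/-0.086 → slack +0.636/-0.676; half-tol=0.086, Σhalf²=0.175896
  -D: nom -22.300 → Σnom=-57.780; wc +0.371/-0.260 → slack +1.007/-0.936; half-tol=0.316, Σhalf²=0.275436
  +E: nom +48.500 → Σnom=-9.280; wc +0.370/-0.370 → slack +1.377/-1.306; half-tol=0.370, Σhalf²=0.412336
  -F: nom -33.400 → Σnom=-42.680; wc +0.490/-0.490 → slack +1.867/-1.796; half-tol=0.490, Σhalf²=0.652436
  +G: nom +44.100 → Σnom=1.420; wc +0.418/-0.210 → slack +2.285/-2.006; half-tol=0.314, Σhalf²=0.751032
  +H: nom +6.500 → Σnom=7.920; wc +0.265/-0.440 → slack +2.550/-2.446; half-tol=0.353, Σhalf²=0.875289
Nominal = 7.920. Worst-case = [7.920 - 2.446, 7.920 + 2.550] = [5.474, 10.470]. RSS = √0.875289 = 0.936.

nominal=7.920 wc=[5.474,10.470] rss=0.936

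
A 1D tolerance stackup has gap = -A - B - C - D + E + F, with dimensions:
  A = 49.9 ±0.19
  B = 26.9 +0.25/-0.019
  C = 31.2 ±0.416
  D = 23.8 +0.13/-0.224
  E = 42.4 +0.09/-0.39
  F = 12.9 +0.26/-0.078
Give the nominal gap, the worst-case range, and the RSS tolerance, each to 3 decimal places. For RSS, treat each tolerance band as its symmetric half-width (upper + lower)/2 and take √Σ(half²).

nominal=-76.500 wc=[-77.954,-75.301] rss=0.587

Stack each dimension's contribution:
  -A: nom -49.900 → Σnom=-49.900; wc +0.190/-0.190 → slack +0.190/-0.190; half-tol=0.190, Σhalf²=0.036100
  -B: nom -26.900 → Σnom=-76.800; wc +0.019/-0.250 → slack +0.209/-0.440; half-tol=0.135, Σhalf²=0.054190
  -C: nom -31.200 → Σnom=-108.000; wc +0.416/-0.416 → slack +0.625/-0.856; half-tol=0.416, Σhalf²=0.227246
  -D: nom -23.800 → Σnom=-131.800; wc +0.224/-0.130 → slack +0.849/-0.986; half-tol=0.177, Σhalf²=0.258575
  +E: nom +42.400 → Σnom=-89.400; wc +0.090/-0.390 → slack +0.939/-1.376; half-tol=0.240, Σhalf²=0.316175
  +F: nom +12.900 → Σnom=-76.500; wc +0.260/-0.078 → slack +1.199/-1.454; half-tol=0.169, Σhalf²=0.344736
Nominal = -76.500. Worst-case = [-76.500 - 1.454, -76.500 + 1.199] = [-77.954, -75.301]. RSS = √0.344736 = 0.587.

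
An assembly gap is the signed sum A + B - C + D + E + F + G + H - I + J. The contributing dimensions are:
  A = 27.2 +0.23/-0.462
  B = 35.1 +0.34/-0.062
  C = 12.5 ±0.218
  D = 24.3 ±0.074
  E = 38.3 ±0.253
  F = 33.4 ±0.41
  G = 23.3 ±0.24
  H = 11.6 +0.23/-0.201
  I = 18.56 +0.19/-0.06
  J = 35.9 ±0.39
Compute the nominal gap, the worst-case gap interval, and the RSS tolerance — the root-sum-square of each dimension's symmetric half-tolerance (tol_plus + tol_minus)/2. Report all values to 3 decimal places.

Stack each dimension's contribution:
  +A: nom +27.200 → Σnom=27.200; wc +0.230/-0.462 → slack +0.230/-0.462; half-tol=0.346, Σhalf²=0.119716
  +B: nom +35.100 → Σnom=62.300; wc +0.340/-0.062 → slack +0.570/-0.524; half-tol=0.201, Σhalf²=0.160117
  -C: nom -12.500 → Σnom=49.800; wc +0.218/-0.218 → slack +0.788/-0.742; half-tol=0.218, Σhalf²=0.207641
  +D: nom +24.300 → Σnom=74.100; wc +0.074/-0.074 → slack +0.862/-0.816; half-tol=0.074, Σhalf²=0.213117
  +E: nom +38.300 → Σnom=112.400; wc +0.253/-0.253 → slack +1.115/-1.069; half-tol=0.253, Σhalf²=0.277126
  +F: nom +33.400 → Σnom=145.800; wc +0.410/-0.410 → slack +1.525/-1.479; half-tol=0.410, Σhalf²=0.445226
  +G: nom +23.300 → Σnom=169.100; wc +0.240/-0.240 → slack +1.765/-1.719; half-tol=0.240, Σhalf²=0.502826
  +H: nom +11.600 → Σnom=180.700; wc +0.230/-0.201 → slack +1.995/-1.920; half-tol=0.216, Σhalf²=0.549266
  -I: nom -18.560 → Σnom=162.140; wc +0.060/-0.190 → slack +2.055/-2.110; half-tol=0.125, Σhalf²=0.564891
  +J: nom +35.900 → Σnom=198.040; wc +0.390/-0.390 → slack +2.445/-2.500; half-tol=0.390, Σhalf²=0.716991
Nominal = 198.040. Worst-case = [198.040 - 2.500, 198.040 + 2.445] = [195.540, 200.485]. RSS = √0.716991 = 0.847.

nominal=198.040 wc=[195.540,200.485] rss=0.847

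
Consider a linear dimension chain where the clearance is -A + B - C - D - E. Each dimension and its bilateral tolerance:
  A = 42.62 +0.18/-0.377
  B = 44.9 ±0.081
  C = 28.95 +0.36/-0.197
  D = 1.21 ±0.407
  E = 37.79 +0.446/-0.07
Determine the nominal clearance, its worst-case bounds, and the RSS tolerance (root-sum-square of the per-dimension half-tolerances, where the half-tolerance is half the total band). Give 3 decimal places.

Stack each dimension's contribution:
  -A: nom -42.620 → Σnom=-42.620; wc +0.377/-0.180 → slack +0.377/-0.180; half-tol=0.278, Σhalf²=0.077562
  +B: nom +44.900 → Σnom=2.280; wc +0.081/-0.081 → slack +0.458/-0.261; half-tol=0.081, Σhalf²=0.084123
  -C: nom -28.950 → Σnom=-26.670; wc +0.197/-0.360 → slack +0.655/-0.621; half-tol=0.278, Σhalf²=0.161685
  -D: nom -1.210 → Σnom=-27.880; wc +0.407/-0.407 → slack +1.062/-1.028; half-tol=0.407, Σhalf²=0.327334
  -E: nom -37.790 → Σnom=-65.670; wc +0.070/-0.446 → slack +1.132/-1.474; half-tol=0.258, Σhalf²=0.393898
Nominal = -65.670. Worst-case = [-65.670 - 1.474, -65.670 + 1.132] = [-67.144, -64.538]. RSS = √0.393898 = 0.628.

nominal=-65.670 wc=[-67.144,-64.538] rss=0.628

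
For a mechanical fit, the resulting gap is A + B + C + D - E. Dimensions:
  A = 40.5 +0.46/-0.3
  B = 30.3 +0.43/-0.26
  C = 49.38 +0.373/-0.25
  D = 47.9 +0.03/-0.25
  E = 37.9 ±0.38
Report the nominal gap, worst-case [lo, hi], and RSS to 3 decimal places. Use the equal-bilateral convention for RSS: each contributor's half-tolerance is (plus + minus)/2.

nominal=130.180 wc=[128.740,131.853] rss=0.724

Stack each dimension's contribution:
  +A: nom +40.500 → Σnom=40.500; wc +0.460/-0.300 → slack +0.460/-0.300; half-tol=0.380, Σhalf²=0.144400
  +B: nom +30.300 → Σnom=70.800; wc +0.430/-0.260 → slack +0.890/-0.560; half-tol=0.345, Σhalf²=0.263425
  +C: nom +49.380 → Σnom=120.180; wc +0.373/-0.250 → slack +1.263/-0.810; half-tol=0.311, Σhalf²=0.360457
  +D: nom +47.900 → Σnom=168.080; wc +0.030/-0.250 → slack +1.293/-1.060; half-tol=0.140, Σhalf²=0.380057
  -E: nom -37.900 → Σnom=130.180; wc +0.380/-0.380 → slack +1.673/-1.440; half-tol=0.380, Σhalf²=0.524457
Nominal = 130.180. Worst-case = [130.180 - 1.440, 130.180 + 1.673] = [128.740, 131.853]. RSS = √0.524457 = 0.724.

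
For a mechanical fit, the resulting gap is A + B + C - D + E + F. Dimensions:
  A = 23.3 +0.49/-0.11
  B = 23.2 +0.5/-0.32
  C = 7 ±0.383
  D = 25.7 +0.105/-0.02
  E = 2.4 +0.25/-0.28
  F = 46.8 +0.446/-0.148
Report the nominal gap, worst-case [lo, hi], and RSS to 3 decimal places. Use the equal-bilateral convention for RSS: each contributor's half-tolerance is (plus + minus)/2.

Stack each dimension's contribution:
  +A: nom +23.300 → Σnom=23.300; wc +0.490/-0.110 → slack +0.490/-0.110; half-tol=0.300, Σhalf²=0.090000
  +B: nom +23.200 → Σnom=46.500; wc +0.500/-0.320 → slack +0.990/-0.430; half-tol=0.410, Σhalf²=0.258100
  +C: nom +7.000 → Σnom=53.500; wc +0.383/-0.383 → slack +1.373/-0.813; half-tol=0.383, Σhalf²=0.404789
  -D: nom -25.700 → Σnom=27.800; wc +0.020/-0.105 → slack +1.393/-0.918; half-tol=0.062, Σhalf²=0.408695
  +E: nom +2.400 → Σnom=30.200; wc +0.250/-0.280 → slack +1.643/-1.198; half-tol=0.265, Σhalf²=0.478920
  +F: nom +46.800 → Σnom=77.000; wc +0.446/-0.148 → slack +2.089/-1.346; half-tol=0.297, Σhalf²=0.567129
Nominal = 77.000. Worst-case = [77.000 - 1.346, 77.000 + 2.089] = [75.654, 79.089]. RSS = √0.567129 = 0.753.

nominal=77.000 wc=[75.654,79.089] rss=0.753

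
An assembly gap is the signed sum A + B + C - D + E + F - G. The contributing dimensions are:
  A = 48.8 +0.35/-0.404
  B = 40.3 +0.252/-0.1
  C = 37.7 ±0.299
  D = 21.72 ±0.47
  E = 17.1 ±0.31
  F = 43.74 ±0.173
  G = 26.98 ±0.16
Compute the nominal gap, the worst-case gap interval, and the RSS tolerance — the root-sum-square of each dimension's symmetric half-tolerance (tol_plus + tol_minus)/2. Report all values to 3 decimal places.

nominal=138.940 wc=[137.024,140.954] rss=0.797

Stack each dimension's contribution:
  +A: nom +48.800 → Σnom=48.800; wc +0.350/-0.404 → slack +0.350/-0.404; half-tol=0.377, Σhalf²=0.142129
  +B: nom +40.300 → Σnom=89.100; wc +0.252/-0.100 → slack +0.602/-0.504; half-tol=0.176, Σhalf²=0.173105
  +C: nom +37.700 → Σnom=126.800; wc +0.299/-0.299 → slack +0.901/-0.803; half-tol=0.299, Σhalf²=0.262506
  -D: nom -21.720 → Σnom=105.080; wc +0.470/-0.470 → slack +1.371/-1.273; half-tol=0.470, Σhalf²=0.483406
  +E: nom +17.100 → Σnom=122.180; wc +0.310/-0.310 → slack +1.681/-1.583; half-tol=0.310, Σhalf²=0.579506
  +F: nom +43.740 → Σnom=165.920; wc +0.173/-0.173 → slack +1.854/-1.756; half-tol=0.173, Σhalf²=0.609435
  -G: nom -26.980 → Σnom=138.940; wc +0.160/-0.160 → slack +2.014/-1.916; half-tol=0.160, Σhalf²=0.635035
Nominal = 138.940. Worst-case = [138.940 - 1.916, 138.940 + 2.014] = [137.024, 140.954]. RSS = √0.635035 = 0.797.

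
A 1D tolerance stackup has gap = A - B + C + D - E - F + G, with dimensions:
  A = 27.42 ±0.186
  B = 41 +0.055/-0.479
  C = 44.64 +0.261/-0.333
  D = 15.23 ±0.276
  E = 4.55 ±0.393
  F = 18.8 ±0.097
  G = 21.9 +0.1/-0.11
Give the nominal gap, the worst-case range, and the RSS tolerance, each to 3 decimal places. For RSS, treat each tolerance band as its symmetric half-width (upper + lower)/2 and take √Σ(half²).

Stack each dimension's contribution:
  +A: nom +27.420 → Σnom=27.420; wc +0.186/-0.186 → slack +0.186/-0.186; half-tol=0.186, Σhalf²=0.034596
  -B: nom -41.000 → Σnom=-13.580; wc +0.479/-0.055 → slack +0.665/-0.241; half-tol=0.267, Σhalf²=0.105885
  +C: nom +44.640 → Σnom=31.060; wc +0.261/-0.333 → slack +0.926/-0.574; half-tol=0.297, Σhalf²=0.194094
  +D: nom +15.230 → Σnom=46.290; wc +0.276/-0.276 → slack +1.202/-0.850; half-tol=0.276, Σhalf²=0.270270
  -E: nom -4.550 → Σnom=41.740; wc +0.393/-0.393 → slack +1.595/-1.243; half-tol=0.393, Σhalf²=0.424719
  -F: nom -18.800 → Σnom=22.940; wc +0.097/-0.097 → slack +1.692/-1.340; half-tol=0.097, Σhalf²=0.434128
  +G: nom +21.900 → Σnom=44.840; wc +0.100/-0.110 → slack +1.792/-1.450; half-tol=0.105, Σhalf²=0.445153
Nominal = 44.840. Worst-case = [44.840 - 1.450, 44.840 + 1.792] = [43.390, 46.632]. RSS = √0.445153 = 0.667.

nominal=44.840 wc=[43.390,46.632] rss=0.667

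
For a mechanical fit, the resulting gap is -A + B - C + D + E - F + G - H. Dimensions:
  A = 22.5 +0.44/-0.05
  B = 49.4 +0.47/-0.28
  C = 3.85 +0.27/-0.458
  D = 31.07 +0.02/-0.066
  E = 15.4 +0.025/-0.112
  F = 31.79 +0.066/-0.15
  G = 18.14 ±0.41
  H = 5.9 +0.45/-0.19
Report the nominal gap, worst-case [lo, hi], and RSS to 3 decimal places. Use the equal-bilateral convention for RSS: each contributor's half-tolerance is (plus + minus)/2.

nominal=49.970 wc=[47.876,51.743] rss=0.789

Stack each dimension's contribution:
  -A: nom -22.500 → Σnom=-22.500; wc +0.050/-0.440 → slack +0.050/-0.440; half-tol=0.245, Σhalf²=0.060025
  +B: nom +49.400 → Σnom=26.900; wc +0.470/-0.280 → slack +0.520/-0.720; half-tol=0.375, Σhalf²=0.200650
  -C: nom -3.850 → Σnom=23.050; wc +0.458/-0.270 → slack +0.978/-0.990; half-tol=0.364, Σhalf²=0.333146
  +D: nom +31.070 → Σnom=54.120; wc +0.020/-0.066 → slack +0.998/-1.056; half-tol=0.043, Σhalf²=0.334995
  +E: nom +15.400 → Σnom=69.520; wc +0.025/-0.112 → slack +1.023/-1.168; half-tol=0.069, Σhalf²=0.339687
  -F: nom -31.790 → Σnom=37.730; wc +0.150/-0.066 → slack +1.173/-1.234; half-tol=0.108, Σhalf²=0.351351
  +G: nom +18.140 → Σnom=55.870; wc +0.410/-0.410 → slack +1.583/-1.644; half-tol=0.410, Σhalf²=0.519451
  -H: nom -5.900 → Σnom=49.970; wc +0.190/-0.450 → slack +1.773/-2.094; half-tol=0.320, Σhalf²=0.621851
Nominal = 49.970. Worst-case = [49.970 - 2.094, 49.970 + 1.773] = [47.876, 51.743]. RSS = √0.621851 = 0.789.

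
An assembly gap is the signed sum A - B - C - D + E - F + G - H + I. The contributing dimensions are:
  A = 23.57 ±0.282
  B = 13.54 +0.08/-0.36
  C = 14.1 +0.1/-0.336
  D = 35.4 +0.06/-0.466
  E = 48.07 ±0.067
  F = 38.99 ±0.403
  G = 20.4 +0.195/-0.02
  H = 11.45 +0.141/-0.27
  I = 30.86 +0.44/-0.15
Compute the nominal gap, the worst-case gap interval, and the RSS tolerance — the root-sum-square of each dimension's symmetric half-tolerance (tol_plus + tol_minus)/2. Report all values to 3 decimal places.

nominal=9.420 wc=[8.117,12.239] rss=0.743

Stack each dimension's contribution:
  +A: nom +23.570 → Σnom=23.570; wc +0.282/-0.282 → slack +0.282/-0.282; half-tol=0.282, Σhalf²=0.079524
  -B: nom -13.540 → Σnom=10.030; wc +0.360/-0.080 → slack +0.642/-0.362; half-tol=0.220, Σhalf²=0.127924
  -C: nom -14.100 → Σnom=-4.070; wc +0.336/-0.100 → slack +0.978/-0.462; half-tol=0.218, Σhalf²=0.175448
  -D: nom -35.400 → Σnom=-39.470; wc +0.466/-0.060 → slack +1.444/-0.522; half-tol=0.263, Σhalf²=0.244617
  +E: nom +48.070 → Σnom=8.600; wc +0.067/-0.067 → slack +1.511/-0.589; half-tol=0.067, Σhalf²=0.249106
  -F: nom -38.990 → Σnom=-30.390; wc +0.403/-0.403 → slack +1.914/-0.992; half-tol=0.403, Σhalf²=0.411515
  +G: nom +20.400 → Σnom=-9.990; wc +0.195/-0.020 → slack +2.109/-1.012; half-tol=0.107, Σhalf²=0.423071
  -H: nom -11.450 → Σnom=-21.440; wc +0.270/-0.141 → slack +2.379/-1.153; half-tol=0.206, Σhalf²=0.465302
  +I: nom +30.860 → Σnom=9.420; wc +0.440/-0.150 → slack +2.819/-1.303; half-tol=0.295, Σhalf²=0.552327
Nominal = 9.420. Worst-case = [9.420 - 1.303, 9.420 + 2.819] = [8.117, 12.239]. RSS = √0.552327 = 0.743.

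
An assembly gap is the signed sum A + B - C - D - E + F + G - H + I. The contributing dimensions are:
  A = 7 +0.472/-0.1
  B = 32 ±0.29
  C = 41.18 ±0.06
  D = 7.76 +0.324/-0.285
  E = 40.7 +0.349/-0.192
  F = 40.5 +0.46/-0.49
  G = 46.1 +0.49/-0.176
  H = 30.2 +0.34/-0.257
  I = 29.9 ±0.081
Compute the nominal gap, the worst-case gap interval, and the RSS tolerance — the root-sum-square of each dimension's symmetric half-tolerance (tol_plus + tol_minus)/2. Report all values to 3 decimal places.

nominal=35.660 wc=[33.450,38.247] rss=0.876

Stack each dimension's contribution:
  +A: nom +7.000 → Σnom=7.000; wc +0.472/-0.100 → slack +0.472/-0.100; half-tol=0.286, Σhalf²=0.081796
  +B: nom +32.000 → Σnom=39.000; wc +0.290/-0.290 → slack +0.762/-0.390; half-tol=0.290, Σhalf²=0.165896
  -C: nom -41.180 → Σnom=-2.180; wc +0.060/-0.060 → slack +0.822/-0.450; half-tol=0.060, Σhalf²=0.169496
  -D: nom -7.760 → Σnom=-9.940; wc +0.285/-0.324 → slack +1.107/-0.774; half-tol=0.304, Σhalf²=0.262216
  -E: nom -40.700 → Σnom=-50.640; wc +0.192/-0.349 → slack +1.299/-1.123; half-tol=0.270, Σhalf²=0.335386
  +F: nom +40.500 → Σnom=-10.140; wc +0.460/-0.490 → slack +1.759/-1.613; half-tol=0.475, Σhalf²=0.561011
  +G: nom +46.100 → Σnom=35.960; wc +0.490/-0.176 → slack +2.249/-1.789; half-tol=0.333, Σhalf²=0.671901
  -H: nom -30.200 → Σnom=5.760; wc +0.257/-0.340 → slack +2.506/-2.129; half-tol=0.298, Σhalf²=0.761003
  +I: nom +29.900 → Σnom=35.660; wc +0.081/-0.081 → slack +2.587/-2.210; half-tol=0.081, Σhalf²=0.767564
Nominal = 35.660. Worst-case = [35.660 - 2.210, 35.660 + 2.587] = [33.450, 38.247]. RSS = √0.767564 = 0.876.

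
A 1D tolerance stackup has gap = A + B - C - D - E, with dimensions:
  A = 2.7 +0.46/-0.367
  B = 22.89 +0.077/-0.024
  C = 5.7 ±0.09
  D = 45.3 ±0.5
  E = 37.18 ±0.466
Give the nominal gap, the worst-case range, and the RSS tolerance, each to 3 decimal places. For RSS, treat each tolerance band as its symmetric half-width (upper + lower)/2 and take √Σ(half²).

nominal=-62.590 wc=[-64.037,-60.997] rss=0.805

Stack each dimension's contribution:
  +A: nom +2.700 → Σnom=2.700; wc +0.460/-0.367 → slack +0.460/-0.367; half-tol=0.413, Σhalf²=0.170982
  +B: nom +22.890 → Σnom=25.590; wc +0.077/-0.024 → slack +0.537/-0.391; half-tol=0.051, Σhalf²=0.173532
  -C: nom -5.700 → Σnom=19.890; wc +0.090/-0.090 → slack +0.627/-0.481; half-tol=0.090, Σhalf²=0.181632
  -D: nom -45.300 → Σnom=-25.410; wc +0.500/-0.500 → slack +1.127/-0.981; half-tol=0.500, Σhalf²=0.431632
  -E: nom -37.180 → Σnom=-62.590; wc +0.466/-0.466 → slack +1.593/-1.447; half-tol=0.466, Σhalf²=0.648788
Nominal = -62.590. Worst-case = [-62.590 - 1.447, -62.590 + 1.593] = [-64.037, -60.997]. RSS = √0.648788 = 0.805.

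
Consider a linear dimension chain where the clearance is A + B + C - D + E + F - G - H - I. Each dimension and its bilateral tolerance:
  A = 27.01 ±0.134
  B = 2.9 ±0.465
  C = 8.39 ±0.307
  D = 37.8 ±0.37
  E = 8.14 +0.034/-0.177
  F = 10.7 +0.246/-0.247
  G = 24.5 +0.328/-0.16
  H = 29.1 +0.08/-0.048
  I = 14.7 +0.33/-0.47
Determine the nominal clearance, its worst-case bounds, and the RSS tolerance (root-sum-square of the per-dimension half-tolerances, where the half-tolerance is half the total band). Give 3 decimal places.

nominal=-48.960 wc=[-51.398,-46.726] rss=0.872

Stack each dimension's contribution:
  +A: nom +27.010 → Σnom=27.010; wc +0.134/-0.134 → slack +0.134/-0.134; half-tol=0.134, Σhalf²=0.017956
  +B: nom +2.900 → Σnom=29.910; wc +0.465/-0.465 → slack +0.599/-0.599; half-tol=0.465, Σhalf²=0.234181
  +C: nom +8.390 → Σnom=38.300; wc +0.307/-0.307 → slack +0.906/-0.906; half-tol=0.307, Σhalf²=0.328430
  -D: nom -37.800 → Σnom=0.500; wc +0.370/-0.370 → slack +1.276/-1.276; half-tol=0.370, Σhalf²=0.465330
  +E: nom +8.140 → Σnom=8.640; wc +0.034/-0.177 → slack +1.310/-1.453; half-tol=0.105, Σhalf²=0.476460
  +F: nom +10.700 → Σnom=19.340; wc +0.246/-0.247 → slack +1.556/-1.700; half-tol=0.246, Σhalf²=0.537223
  -G: nom -24.500 → Σnom=-5.160; wc +0.160/-0.328 → slack +1.716/-2.028; half-tol=0.244, Σhalf²=0.596759
  -H: nom -29.100 → Σnom=-34.260; wc +0.048/-0.080 → slack +1.764/-2.108; half-tol=0.064, Σhalf²=0.600855
  -I: nom -14.700 → Σnom=-48.960; wc +0.470/-0.330 → slack +2.234/-2.438; half-tol=0.400, Σhalf²=0.760855
Nominal = -48.960. Worst-case = [-48.960 - 2.438, -48.960 + 2.234] = [-51.398, -46.726]. RSS = √0.760855 = 0.872.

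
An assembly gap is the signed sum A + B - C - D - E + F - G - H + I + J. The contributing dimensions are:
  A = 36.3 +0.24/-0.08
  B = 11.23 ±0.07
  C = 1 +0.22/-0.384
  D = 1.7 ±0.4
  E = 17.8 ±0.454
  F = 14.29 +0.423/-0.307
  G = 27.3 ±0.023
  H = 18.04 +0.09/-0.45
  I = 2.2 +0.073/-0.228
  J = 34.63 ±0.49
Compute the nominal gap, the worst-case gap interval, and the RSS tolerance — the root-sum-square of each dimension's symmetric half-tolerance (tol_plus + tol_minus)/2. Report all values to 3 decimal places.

nominal=32.810 wc=[30.448,35.817] rss=0.978

Stack each dimension's contribution:
  +A: nom +36.300 → Σnom=36.300; wc +0.240/-0.080 → slack +0.240/-0.080; half-tol=0.160, Σhalf²=0.025600
  +B: nom +11.230 → Σnom=47.530; wc +0.070/-0.070 → slack +0.310/-0.150; half-tol=0.070, Σhalf²=0.030500
  -C: nom -1.000 → Σnom=46.530; wc +0.384/-0.220 → slack +0.694/-0.370; half-tol=0.302, Σhalf²=0.121704
  -D: nom -1.700 → Σnom=44.830; wc +0.400/-0.400 → slack +1.094/-0.770; half-tol=0.400, Σhalf²=0.281704
  -E: nom -17.800 → Σnom=27.030; wc +0.454/-0.454 → slack +1.548/-1.224; half-tol=0.454, Σhalf²=0.487820
  +F: nom +14.290 → Σnom=41.320; wc +0.423/-0.307 → slack +1.971/-1.531; half-tol=0.365, Σhalf²=0.621045
  -G: nom -27.300 → Σnom=14.020; wc +0.023/-0.023 → slack +1.994/-1.554; half-tol=0.023, Σhalf²=0.621574
  -H: nom -18.040 → Σnom=-4.020; wc +0.450/-0.090 → slack +2.444/-1.644; half-tol=0.270, Σhalf²=0.694474
  +I: nom +2.200 → Σnom=-1.820; wc +0.073/-0.228 → slack +2.517/-1.872; half-tol=0.150, Σhalf²=0.717124
  +J: nom +34.630 → Σnom=32.810; wc +0.490/-0.490 → slack +3.007/-2.362; half-tol=0.490, Σhalf²=0.957224
Nominal = 32.810. Worst-case = [32.810 - 2.362, 32.810 + 3.007] = [30.448, 35.817]. RSS = √0.957224 = 0.978.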